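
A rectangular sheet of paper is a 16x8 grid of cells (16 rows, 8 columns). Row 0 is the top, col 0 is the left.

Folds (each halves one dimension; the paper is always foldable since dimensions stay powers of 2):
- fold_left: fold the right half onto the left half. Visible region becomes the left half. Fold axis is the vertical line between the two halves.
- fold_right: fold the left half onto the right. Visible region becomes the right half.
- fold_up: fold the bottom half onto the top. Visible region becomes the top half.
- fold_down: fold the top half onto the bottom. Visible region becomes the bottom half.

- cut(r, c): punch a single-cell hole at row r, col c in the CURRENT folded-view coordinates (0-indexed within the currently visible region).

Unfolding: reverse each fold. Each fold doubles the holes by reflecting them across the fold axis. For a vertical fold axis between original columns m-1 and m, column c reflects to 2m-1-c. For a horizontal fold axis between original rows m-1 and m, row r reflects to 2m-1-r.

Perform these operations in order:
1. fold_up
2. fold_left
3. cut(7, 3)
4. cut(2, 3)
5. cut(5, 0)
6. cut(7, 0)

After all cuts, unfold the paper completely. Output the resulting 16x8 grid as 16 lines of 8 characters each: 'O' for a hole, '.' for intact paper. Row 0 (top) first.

Answer: ........
........
...OO...
........
........
O......O
........
O..OO..O
O..OO..O
........
O......O
........
........
...OO...
........
........

Derivation:
Op 1 fold_up: fold axis h@8; visible region now rows[0,8) x cols[0,8) = 8x8
Op 2 fold_left: fold axis v@4; visible region now rows[0,8) x cols[0,4) = 8x4
Op 3 cut(7, 3): punch at orig (7,3); cuts so far [(7, 3)]; region rows[0,8) x cols[0,4) = 8x4
Op 4 cut(2, 3): punch at orig (2,3); cuts so far [(2, 3), (7, 3)]; region rows[0,8) x cols[0,4) = 8x4
Op 5 cut(5, 0): punch at orig (5,0); cuts so far [(2, 3), (5, 0), (7, 3)]; region rows[0,8) x cols[0,4) = 8x4
Op 6 cut(7, 0): punch at orig (7,0); cuts so far [(2, 3), (5, 0), (7, 0), (7, 3)]; region rows[0,8) x cols[0,4) = 8x4
Unfold 1 (reflect across v@4): 8 holes -> [(2, 3), (2, 4), (5, 0), (5, 7), (7, 0), (7, 3), (7, 4), (7, 7)]
Unfold 2 (reflect across h@8): 16 holes -> [(2, 3), (2, 4), (5, 0), (5, 7), (7, 0), (7, 3), (7, 4), (7, 7), (8, 0), (8, 3), (8, 4), (8, 7), (10, 0), (10, 7), (13, 3), (13, 4)]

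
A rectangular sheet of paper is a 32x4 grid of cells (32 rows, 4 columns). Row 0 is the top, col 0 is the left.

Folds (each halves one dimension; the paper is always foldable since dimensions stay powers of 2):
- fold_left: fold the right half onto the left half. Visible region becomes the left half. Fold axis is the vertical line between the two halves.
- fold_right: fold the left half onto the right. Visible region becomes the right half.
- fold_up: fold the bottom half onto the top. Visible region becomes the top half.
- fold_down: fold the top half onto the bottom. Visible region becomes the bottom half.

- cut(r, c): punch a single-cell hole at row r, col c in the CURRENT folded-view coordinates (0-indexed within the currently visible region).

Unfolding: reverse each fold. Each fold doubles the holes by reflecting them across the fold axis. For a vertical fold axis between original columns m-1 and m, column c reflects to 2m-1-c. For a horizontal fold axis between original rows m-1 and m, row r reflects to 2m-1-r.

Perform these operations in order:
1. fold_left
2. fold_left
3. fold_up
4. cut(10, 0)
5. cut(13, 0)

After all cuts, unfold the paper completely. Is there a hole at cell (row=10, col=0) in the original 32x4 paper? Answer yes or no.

Answer: yes

Derivation:
Op 1 fold_left: fold axis v@2; visible region now rows[0,32) x cols[0,2) = 32x2
Op 2 fold_left: fold axis v@1; visible region now rows[0,32) x cols[0,1) = 32x1
Op 3 fold_up: fold axis h@16; visible region now rows[0,16) x cols[0,1) = 16x1
Op 4 cut(10, 0): punch at orig (10,0); cuts so far [(10, 0)]; region rows[0,16) x cols[0,1) = 16x1
Op 5 cut(13, 0): punch at orig (13,0); cuts so far [(10, 0), (13, 0)]; region rows[0,16) x cols[0,1) = 16x1
Unfold 1 (reflect across h@16): 4 holes -> [(10, 0), (13, 0), (18, 0), (21, 0)]
Unfold 2 (reflect across v@1): 8 holes -> [(10, 0), (10, 1), (13, 0), (13, 1), (18, 0), (18, 1), (21, 0), (21, 1)]
Unfold 3 (reflect across v@2): 16 holes -> [(10, 0), (10, 1), (10, 2), (10, 3), (13, 0), (13, 1), (13, 2), (13, 3), (18, 0), (18, 1), (18, 2), (18, 3), (21, 0), (21, 1), (21, 2), (21, 3)]
Holes: [(10, 0), (10, 1), (10, 2), (10, 3), (13, 0), (13, 1), (13, 2), (13, 3), (18, 0), (18, 1), (18, 2), (18, 3), (21, 0), (21, 1), (21, 2), (21, 3)]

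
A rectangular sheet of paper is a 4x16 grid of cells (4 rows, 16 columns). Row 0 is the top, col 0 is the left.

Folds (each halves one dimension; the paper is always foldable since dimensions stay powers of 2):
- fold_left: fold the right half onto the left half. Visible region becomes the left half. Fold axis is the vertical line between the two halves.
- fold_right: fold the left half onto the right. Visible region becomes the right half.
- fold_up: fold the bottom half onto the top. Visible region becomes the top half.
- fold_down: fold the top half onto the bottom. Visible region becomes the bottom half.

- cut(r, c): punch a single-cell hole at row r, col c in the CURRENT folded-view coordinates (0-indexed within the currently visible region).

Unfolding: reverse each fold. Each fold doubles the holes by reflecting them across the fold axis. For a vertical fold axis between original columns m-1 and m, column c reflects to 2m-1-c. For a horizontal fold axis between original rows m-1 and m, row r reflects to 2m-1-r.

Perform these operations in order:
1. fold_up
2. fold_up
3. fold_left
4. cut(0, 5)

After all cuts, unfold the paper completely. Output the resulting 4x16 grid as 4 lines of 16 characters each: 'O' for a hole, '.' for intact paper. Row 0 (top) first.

Op 1 fold_up: fold axis h@2; visible region now rows[0,2) x cols[0,16) = 2x16
Op 2 fold_up: fold axis h@1; visible region now rows[0,1) x cols[0,16) = 1x16
Op 3 fold_left: fold axis v@8; visible region now rows[0,1) x cols[0,8) = 1x8
Op 4 cut(0, 5): punch at orig (0,5); cuts so far [(0, 5)]; region rows[0,1) x cols[0,8) = 1x8
Unfold 1 (reflect across v@8): 2 holes -> [(0, 5), (0, 10)]
Unfold 2 (reflect across h@1): 4 holes -> [(0, 5), (0, 10), (1, 5), (1, 10)]
Unfold 3 (reflect across h@2): 8 holes -> [(0, 5), (0, 10), (1, 5), (1, 10), (2, 5), (2, 10), (3, 5), (3, 10)]

Answer: .....O....O.....
.....O....O.....
.....O....O.....
.....O....O.....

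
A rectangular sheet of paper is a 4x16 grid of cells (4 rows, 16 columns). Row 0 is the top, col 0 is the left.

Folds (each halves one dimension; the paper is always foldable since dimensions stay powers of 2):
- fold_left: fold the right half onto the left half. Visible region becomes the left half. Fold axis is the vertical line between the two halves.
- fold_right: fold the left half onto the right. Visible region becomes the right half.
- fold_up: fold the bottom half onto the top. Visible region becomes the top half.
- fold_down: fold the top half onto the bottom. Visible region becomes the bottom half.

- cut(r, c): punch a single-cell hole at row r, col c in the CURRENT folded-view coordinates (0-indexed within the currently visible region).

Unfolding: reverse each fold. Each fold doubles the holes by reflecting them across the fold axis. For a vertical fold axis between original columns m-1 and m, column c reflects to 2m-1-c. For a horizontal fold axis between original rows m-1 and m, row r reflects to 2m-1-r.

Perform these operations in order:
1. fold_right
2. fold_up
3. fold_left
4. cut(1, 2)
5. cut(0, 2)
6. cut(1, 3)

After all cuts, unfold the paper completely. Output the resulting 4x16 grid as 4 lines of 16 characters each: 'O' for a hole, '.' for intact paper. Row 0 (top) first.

Answer: ..O..O....O..O..
..OOOO....OOOO..
..OOOO....OOOO..
..O..O....O..O..

Derivation:
Op 1 fold_right: fold axis v@8; visible region now rows[0,4) x cols[8,16) = 4x8
Op 2 fold_up: fold axis h@2; visible region now rows[0,2) x cols[8,16) = 2x8
Op 3 fold_left: fold axis v@12; visible region now rows[0,2) x cols[8,12) = 2x4
Op 4 cut(1, 2): punch at orig (1,10); cuts so far [(1, 10)]; region rows[0,2) x cols[8,12) = 2x4
Op 5 cut(0, 2): punch at orig (0,10); cuts so far [(0, 10), (1, 10)]; region rows[0,2) x cols[8,12) = 2x4
Op 6 cut(1, 3): punch at orig (1,11); cuts so far [(0, 10), (1, 10), (1, 11)]; region rows[0,2) x cols[8,12) = 2x4
Unfold 1 (reflect across v@12): 6 holes -> [(0, 10), (0, 13), (1, 10), (1, 11), (1, 12), (1, 13)]
Unfold 2 (reflect across h@2): 12 holes -> [(0, 10), (0, 13), (1, 10), (1, 11), (1, 12), (1, 13), (2, 10), (2, 11), (2, 12), (2, 13), (3, 10), (3, 13)]
Unfold 3 (reflect across v@8): 24 holes -> [(0, 2), (0, 5), (0, 10), (0, 13), (1, 2), (1, 3), (1, 4), (1, 5), (1, 10), (1, 11), (1, 12), (1, 13), (2, 2), (2, 3), (2, 4), (2, 5), (2, 10), (2, 11), (2, 12), (2, 13), (3, 2), (3, 5), (3, 10), (3, 13)]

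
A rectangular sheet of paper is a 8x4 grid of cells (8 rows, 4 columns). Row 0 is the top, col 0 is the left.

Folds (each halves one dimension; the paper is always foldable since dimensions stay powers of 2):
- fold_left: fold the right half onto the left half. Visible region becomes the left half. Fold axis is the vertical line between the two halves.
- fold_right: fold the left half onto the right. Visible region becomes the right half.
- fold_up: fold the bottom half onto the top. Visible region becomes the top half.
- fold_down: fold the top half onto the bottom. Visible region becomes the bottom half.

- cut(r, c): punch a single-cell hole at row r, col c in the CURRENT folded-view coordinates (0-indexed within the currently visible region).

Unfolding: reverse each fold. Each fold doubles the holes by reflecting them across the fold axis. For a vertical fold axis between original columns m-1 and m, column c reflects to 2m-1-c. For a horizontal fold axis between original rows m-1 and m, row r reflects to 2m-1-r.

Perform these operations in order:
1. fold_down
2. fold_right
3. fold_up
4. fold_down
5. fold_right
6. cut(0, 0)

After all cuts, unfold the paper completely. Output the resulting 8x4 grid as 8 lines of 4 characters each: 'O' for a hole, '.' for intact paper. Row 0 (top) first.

Op 1 fold_down: fold axis h@4; visible region now rows[4,8) x cols[0,4) = 4x4
Op 2 fold_right: fold axis v@2; visible region now rows[4,8) x cols[2,4) = 4x2
Op 3 fold_up: fold axis h@6; visible region now rows[4,6) x cols[2,4) = 2x2
Op 4 fold_down: fold axis h@5; visible region now rows[5,6) x cols[2,4) = 1x2
Op 5 fold_right: fold axis v@3; visible region now rows[5,6) x cols[3,4) = 1x1
Op 6 cut(0, 0): punch at orig (5,3); cuts so far [(5, 3)]; region rows[5,6) x cols[3,4) = 1x1
Unfold 1 (reflect across v@3): 2 holes -> [(5, 2), (5, 3)]
Unfold 2 (reflect across h@5): 4 holes -> [(4, 2), (4, 3), (5, 2), (5, 3)]
Unfold 3 (reflect across h@6): 8 holes -> [(4, 2), (4, 3), (5, 2), (5, 3), (6, 2), (6, 3), (7, 2), (7, 3)]
Unfold 4 (reflect across v@2): 16 holes -> [(4, 0), (4, 1), (4, 2), (4, 3), (5, 0), (5, 1), (5, 2), (5, 3), (6, 0), (6, 1), (6, 2), (6, 3), (7, 0), (7, 1), (7, 2), (7, 3)]
Unfold 5 (reflect across h@4): 32 holes -> [(0, 0), (0, 1), (0, 2), (0, 3), (1, 0), (1, 1), (1, 2), (1, 3), (2, 0), (2, 1), (2, 2), (2, 3), (3, 0), (3, 1), (3, 2), (3, 3), (4, 0), (4, 1), (4, 2), (4, 3), (5, 0), (5, 1), (5, 2), (5, 3), (6, 0), (6, 1), (6, 2), (6, 3), (7, 0), (7, 1), (7, 2), (7, 3)]

Answer: OOOO
OOOO
OOOO
OOOO
OOOO
OOOO
OOOO
OOOO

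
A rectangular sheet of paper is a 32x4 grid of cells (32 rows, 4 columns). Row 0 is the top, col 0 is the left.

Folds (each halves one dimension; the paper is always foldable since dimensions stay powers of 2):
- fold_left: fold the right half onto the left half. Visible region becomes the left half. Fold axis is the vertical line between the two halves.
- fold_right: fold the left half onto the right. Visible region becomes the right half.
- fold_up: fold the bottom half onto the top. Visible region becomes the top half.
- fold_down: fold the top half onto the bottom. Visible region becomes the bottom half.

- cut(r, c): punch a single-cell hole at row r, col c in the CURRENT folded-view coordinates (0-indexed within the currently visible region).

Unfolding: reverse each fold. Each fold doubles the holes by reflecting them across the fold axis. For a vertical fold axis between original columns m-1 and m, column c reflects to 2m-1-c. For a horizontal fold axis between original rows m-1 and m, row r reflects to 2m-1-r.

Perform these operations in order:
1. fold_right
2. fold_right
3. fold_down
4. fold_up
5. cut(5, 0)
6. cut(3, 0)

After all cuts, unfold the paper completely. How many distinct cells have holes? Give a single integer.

Op 1 fold_right: fold axis v@2; visible region now rows[0,32) x cols[2,4) = 32x2
Op 2 fold_right: fold axis v@3; visible region now rows[0,32) x cols[3,4) = 32x1
Op 3 fold_down: fold axis h@16; visible region now rows[16,32) x cols[3,4) = 16x1
Op 4 fold_up: fold axis h@24; visible region now rows[16,24) x cols[3,4) = 8x1
Op 5 cut(5, 0): punch at orig (21,3); cuts so far [(21, 3)]; region rows[16,24) x cols[3,4) = 8x1
Op 6 cut(3, 0): punch at orig (19,3); cuts so far [(19, 3), (21, 3)]; region rows[16,24) x cols[3,4) = 8x1
Unfold 1 (reflect across h@24): 4 holes -> [(19, 3), (21, 3), (26, 3), (28, 3)]
Unfold 2 (reflect across h@16): 8 holes -> [(3, 3), (5, 3), (10, 3), (12, 3), (19, 3), (21, 3), (26, 3), (28, 3)]
Unfold 3 (reflect across v@3): 16 holes -> [(3, 2), (3, 3), (5, 2), (5, 3), (10, 2), (10, 3), (12, 2), (12, 3), (19, 2), (19, 3), (21, 2), (21, 3), (26, 2), (26, 3), (28, 2), (28, 3)]
Unfold 4 (reflect across v@2): 32 holes -> [(3, 0), (3, 1), (3, 2), (3, 3), (5, 0), (5, 1), (5, 2), (5, 3), (10, 0), (10, 1), (10, 2), (10, 3), (12, 0), (12, 1), (12, 2), (12, 3), (19, 0), (19, 1), (19, 2), (19, 3), (21, 0), (21, 1), (21, 2), (21, 3), (26, 0), (26, 1), (26, 2), (26, 3), (28, 0), (28, 1), (28, 2), (28, 3)]

Answer: 32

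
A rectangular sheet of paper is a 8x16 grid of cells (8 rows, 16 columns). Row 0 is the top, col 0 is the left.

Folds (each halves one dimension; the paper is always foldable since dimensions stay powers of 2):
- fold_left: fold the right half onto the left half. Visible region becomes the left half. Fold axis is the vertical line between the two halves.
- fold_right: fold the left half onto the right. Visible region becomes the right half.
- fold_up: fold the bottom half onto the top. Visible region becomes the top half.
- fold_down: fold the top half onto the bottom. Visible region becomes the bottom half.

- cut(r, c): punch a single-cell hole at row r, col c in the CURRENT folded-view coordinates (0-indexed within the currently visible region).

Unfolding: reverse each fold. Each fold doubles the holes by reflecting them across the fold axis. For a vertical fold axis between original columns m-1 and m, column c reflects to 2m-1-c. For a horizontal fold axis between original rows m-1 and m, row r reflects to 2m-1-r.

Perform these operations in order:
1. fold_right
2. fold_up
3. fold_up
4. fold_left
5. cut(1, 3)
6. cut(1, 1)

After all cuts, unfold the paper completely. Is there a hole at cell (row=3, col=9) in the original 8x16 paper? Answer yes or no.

Answer: no

Derivation:
Op 1 fold_right: fold axis v@8; visible region now rows[0,8) x cols[8,16) = 8x8
Op 2 fold_up: fold axis h@4; visible region now rows[0,4) x cols[8,16) = 4x8
Op 3 fold_up: fold axis h@2; visible region now rows[0,2) x cols[8,16) = 2x8
Op 4 fold_left: fold axis v@12; visible region now rows[0,2) x cols[8,12) = 2x4
Op 5 cut(1, 3): punch at orig (1,11); cuts so far [(1, 11)]; region rows[0,2) x cols[8,12) = 2x4
Op 6 cut(1, 1): punch at orig (1,9); cuts so far [(1, 9), (1, 11)]; region rows[0,2) x cols[8,12) = 2x4
Unfold 1 (reflect across v@12): 4 holes -> [(1, 9), (1, 11), (1, 12), (1, 14)]
Unfold 2 (reflect across h@2): 8 holes -> [(1, 9), (1, 11), (1, 12), (1, 14), (2, 9), (2, 11), (2, 12), (2, 14)]
Unfold 3 (reflect across h@4): 16 holes -> [(1, 9), (1, 11), (1, 12), (1, 14), (2, 9), (2, 11), (2, 12), (2, 14), (5, 9), (5, 11), (5, 12), (5, 14), (6, 9), (6, 11), (6, 12), (6, 14)]
Unfold 4 (reflect across v@8): 32 holes -> [(1, 1), (1, 3), (1, 4), (1, 6), (1, 9), (1, 11), (1, 12), (1, 14), (2, 1), (2, 3), (2, 4), (2, 6), (2, 9), (2, 11), (2, 12), (2, 14), (5, 1), (5, 3), (5, 4), (5, 6), (5, 9), (5, 11), (5, 12), (5, 14), (6, 1), (6, 3), (6, 4), (6, 6), (6, 9), (6, 11), (6, 12), (6, 14)]
Holes: [(1, 1), (1, 3), (1, 4), (1, 6), (1, 9), (1, 11), (1, 12), (1, 14), (2, 1), (2, 3), (2, 4), (2, 6), (2, 9), (2, 11), (2, 12), (2, 14), (5, 1), (5, 3), (5, 4), (5, 6), (5, 9), (5, 11), (5, 12), (5, 14), (6, 1), (6, 3), (6, 4), (6, 6), (6, 9), (6, 11), (6, 12), (6, 14)]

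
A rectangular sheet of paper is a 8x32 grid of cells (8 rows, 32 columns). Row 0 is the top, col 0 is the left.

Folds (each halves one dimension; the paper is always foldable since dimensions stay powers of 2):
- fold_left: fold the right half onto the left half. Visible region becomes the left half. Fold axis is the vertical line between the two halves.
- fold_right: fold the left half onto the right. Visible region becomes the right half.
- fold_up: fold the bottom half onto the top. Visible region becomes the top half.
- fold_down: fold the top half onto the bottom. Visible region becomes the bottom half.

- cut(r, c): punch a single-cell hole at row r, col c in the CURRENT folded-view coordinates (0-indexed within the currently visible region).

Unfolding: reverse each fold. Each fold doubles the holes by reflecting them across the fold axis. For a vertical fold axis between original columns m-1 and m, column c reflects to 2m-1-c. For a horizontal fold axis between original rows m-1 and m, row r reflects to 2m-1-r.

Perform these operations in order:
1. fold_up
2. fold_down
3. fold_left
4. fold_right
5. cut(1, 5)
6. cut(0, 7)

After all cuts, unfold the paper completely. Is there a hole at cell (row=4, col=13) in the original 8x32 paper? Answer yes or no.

Op 1 fold_up: fold axis h@4; visible region now rows[0,4) x cols[0,32) = 4x32
Op 2 fold_down: fold axis h@2; visible region now rows[2,4) x cols[0,32) = 2x32
Op 3 fold_left: fold axis v@16; visible region now rows[2,4) x cols[0,16) = 2x16
Op 4 fold_right: fold axis v@8; visible region now rows[2,4) x cols[8,16) = 2x8
Op 5 cut(1, 5): punch at orig (3,13); cuts so far [(3, 13)]; region rows[2,4) x cols[8,16) = 2x8
Op 6 cut(0, 7): punch at orig (2,15); cuts so far [(2, 15), (3, 13)]; region rows[2,4) x cols[8,16) = 2x8
Unfold 1 (reflect across v@8): 4 holes -> [(2, 0), (2, 15), (3, 2), (3, 13)]
Unfold 2 (reflect across v@16): 8 holes -> [(2, 0), (2, 15), (2, 16), (2, 31), (3, 2), (3, 13), (3, 18), (3, 29)]
Unfold 3 (reflect across h@2): 16 holes -> [(0, 2), (0, 13), (0, 18), (0, 29), (1, 0), (1, 15), (1, 16), (1, 31), (2, 0), (2, 15), (2, 16), (2, 31), (3, 2), (3, 13), (3, 18), (3, 29)]
Unfold 4 (reflect across h@4): 32 holes -> [(0, 2), (0, 13), (0, 18), (0, 29), (1, 0), (1, 15), (1, 16), (1, 31), (2, 0), (2, 15), (2, 16), (2, 31), (3, 2), (3, 13), (3, 18), (3, 29), (4, 2), (4, 13), (4, 18), (4, 29), (5, 0), (5, 15), (5, 16), (5, 31), (6, 0), (6, 15), (6, 16), (6, 31), (7, 2), (7, 13), (7, 18), (7, 29)]
Holes: [(0, 2), (0, 13), (0, 18), (0, 29), (1, 0), (1, 15), (1, 16), (1, 31), (2, 0), (2, 15), (2, 16), (2, 31), (3, 2), (3, 13), (3, 18), (3, 29), (4, 2), (4, 13), (4, 18), (4, 29), (5, 0), (5, 15), (5, 16), (5, 31), (6, 0), (6, 15), (6, 16), (6, 31), (7, 2), (7, 13), (7, 18), (7, 29)]

Answer: yes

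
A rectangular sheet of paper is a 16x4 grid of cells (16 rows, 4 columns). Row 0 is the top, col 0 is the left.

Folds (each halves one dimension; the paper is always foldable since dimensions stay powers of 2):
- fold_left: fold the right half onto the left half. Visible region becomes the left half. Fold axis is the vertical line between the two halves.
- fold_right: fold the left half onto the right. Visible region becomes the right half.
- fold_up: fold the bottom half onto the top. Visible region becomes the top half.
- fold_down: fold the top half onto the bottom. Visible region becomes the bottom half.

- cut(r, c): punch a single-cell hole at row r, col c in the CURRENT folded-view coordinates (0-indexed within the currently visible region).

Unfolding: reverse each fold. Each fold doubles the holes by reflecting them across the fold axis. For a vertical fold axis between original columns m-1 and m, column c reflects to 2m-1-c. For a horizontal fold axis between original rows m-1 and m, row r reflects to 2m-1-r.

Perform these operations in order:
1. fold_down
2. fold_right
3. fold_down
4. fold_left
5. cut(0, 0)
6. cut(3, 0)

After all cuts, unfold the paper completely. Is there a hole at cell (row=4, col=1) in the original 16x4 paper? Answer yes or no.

Answer: yes

Derivation:
Op 1 fold_down: fold axis h@8; visible region now rows[8,16) x cols[0,4) = 8x4
Op 2 fold_right: fold axis v@2; visible region now rows[8,16) x cols[2,4) = 8x2
Op 3 fold_down: fold axis h@12; visible region now rows[12,16) x cols[2,4) = 4x2
Op 4 fold_left: fold axis v@3; visible region now rows[12,16) x cols[2,3) = 4x1
Op 5 cut(0, 0): punch at orig (12,2); cuts so far [(12, 2)]; region rows[12,16) x cols[2,3) = 4x1
Op 6 cut(3, 0): punch at orig (15,2); cuts so far [(12, 2), (15, 2)]; region rows[12,16) x cols[2,3) = 4x1
Unfold 1 (reflect across v@3): 4 holes -> [(12, 2), (12, 3), (15, 2), (15, 3)]
Unfold 2 (reflect across h@12): 8 holes -> [(8, 2), (8, 3), (11, 2), (11, 3), (12, 2), (12, 3), (15, 2), (15, 3)]
Unfold 3 (reflect across v@2): 16 holes -> [(8, 0), (8, 1), (8, 2), (8, 3), (11, 0), (11, 1), (11, 2), (11, 3), (12, 0), (12, 1), (12, 2), (12, 3), (15, 0), (15, 1), (15, 2), (15, 3)]
Unfold 4 (reflect across h@8): 32 holes -> [(0, 0), (0, 1), (0, 2), (0, 3), (3, 0), (3, 1), (3, 2), (3, 3), (4, 0), (4, 1), (4, 2), (4, 3), (7, 0), (7, 1), (7, 2), (7, 3), (8, 0), (8, 1), (8, 2), (8, 3), (11, 0), (11, 1), (11, 2), (11, 3), (12, 0), (12, 1), (12, 2), (12, 3), (15, 0), (15, 1), (15, 2), (15, 3)]
Holes: [(0, 0), (0, 1), (0, 2), (0, 3), (3, 0), (3, 1), (3, 2), (3, 3), (4, 0), (4, 1), (4, 2), (4, 3), (7, 0), (7, 1), (7, 2), (7, 3), (8, 0), (8, 1), (8, 2), (8, 3), (11, 0), (11, 1), (11, 2), (11, 3), (12, 0), (12, 1), (12, 2), (12, 3), (15, 0), (15, 1), (15, 2), (15, 3)]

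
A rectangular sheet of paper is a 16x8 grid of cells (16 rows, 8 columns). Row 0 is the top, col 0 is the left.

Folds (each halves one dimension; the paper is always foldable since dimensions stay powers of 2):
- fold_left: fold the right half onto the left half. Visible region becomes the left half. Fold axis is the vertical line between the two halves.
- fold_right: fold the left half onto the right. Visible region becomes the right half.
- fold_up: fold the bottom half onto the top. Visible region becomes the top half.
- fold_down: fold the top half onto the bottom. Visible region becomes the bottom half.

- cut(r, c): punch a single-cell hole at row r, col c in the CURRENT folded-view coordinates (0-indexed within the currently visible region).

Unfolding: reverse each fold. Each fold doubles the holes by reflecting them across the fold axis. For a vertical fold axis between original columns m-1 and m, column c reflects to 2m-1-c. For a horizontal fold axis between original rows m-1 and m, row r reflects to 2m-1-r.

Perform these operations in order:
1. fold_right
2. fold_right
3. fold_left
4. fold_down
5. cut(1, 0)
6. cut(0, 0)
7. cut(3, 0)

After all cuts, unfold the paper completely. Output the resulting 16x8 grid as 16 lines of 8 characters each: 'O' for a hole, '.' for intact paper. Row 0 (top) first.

Op 1 fold_right: fold axis v@4; visible region now rows[0,16) x cols[4,8) = 16x4
Op 2 fold_right: fold axis v@6; visible region now rows[0,16) x cols[6,8) = 16x2
Op 3 fold_left: fold axis v@7; visible region now rows[0,16) x cols[6,7) = 16x1
Op 4 fold_down: fold axis h@8; visible region now rows[8,16) x cols[6,7) = 8x1
Op 5 cut(1, 0): punch at orig (9,6); cuts so far [(9, 6)]; region rows[8,16) x cols[6,7) = 8x1
Op 6 cut(0, 0): punch at orig (8,6); cuts so far [(8, 6), (9, 6)]; region rows[8,16) x cols[6,7) = 8x1
Op 7 cut(3, 0): punch at orig (11,6); cuts so far [(8, 6), (9, 6), (11, 6)]; region rows[8,16) x cols[6,7) = 8x1
Unfold 1 (reflect across h@8): 6 holes -> [(4, 6), (6, 6), (7, 6), (8, 6), (9, 6), (11, 6)]
Unfold 2 (reflect across v@7): 12 holes -> [(4, 6), (4, 7), (6, 6), (6, 7), (7, 6), (7, 7), (8, 6), (8, 7), (9, 6), (9, 7), (11, 6), (11, 7)]
Unfold 3 (reflect across v@6): 24 holes -> [(4, 4), (4, 5), (4, 6), (4, 7), (6, 4), (6, 5), (6, 6), (6, 7), (7, 4), (7, 5), (7, 6), (7, 7), (8, 4), (8, 5), (8, 6), (8, 7), (9, 4), (9, 5), (9, 6), (9, 7), (11, 4), (11, 5), (11, 6), (11, 7)]
Unfold 4 (reflect across v@4): 48 holes -> [(4, 0), (4, 1), (4, 2), (4, 3), (4, 4), (4, 5), (4, 6), (4, 7), (6, 0), (6, 1), (6, 2), (6, 3), (6, 4), (6, 5), (6, 6), (6, 7), (7, 0), (7, 1), (7, 2), (7, 3), (7, 4), (7, 5), (7, 6), (7, 7), (8, 0), (8, 1), (8, 2), (8, 3), (8, 4), (8, 5), (8, 6), (8, 7), (9, 0), (9, 1), (9, 2), (9, 3), (9, 4), (9, 5), (9, 6), (9, 7), (11, 0), (11, 1), (11, 2), (11, 3), (11, 4), (11, 5), (11, 6), (11, 7)]

Answer: ........
........
........
........
OOOOOOOO
........
OOOOOOOO
OOOOOOOO
OOOOOOOO
OOOOOOOO
........
OOOOOOOO
........
........
........
........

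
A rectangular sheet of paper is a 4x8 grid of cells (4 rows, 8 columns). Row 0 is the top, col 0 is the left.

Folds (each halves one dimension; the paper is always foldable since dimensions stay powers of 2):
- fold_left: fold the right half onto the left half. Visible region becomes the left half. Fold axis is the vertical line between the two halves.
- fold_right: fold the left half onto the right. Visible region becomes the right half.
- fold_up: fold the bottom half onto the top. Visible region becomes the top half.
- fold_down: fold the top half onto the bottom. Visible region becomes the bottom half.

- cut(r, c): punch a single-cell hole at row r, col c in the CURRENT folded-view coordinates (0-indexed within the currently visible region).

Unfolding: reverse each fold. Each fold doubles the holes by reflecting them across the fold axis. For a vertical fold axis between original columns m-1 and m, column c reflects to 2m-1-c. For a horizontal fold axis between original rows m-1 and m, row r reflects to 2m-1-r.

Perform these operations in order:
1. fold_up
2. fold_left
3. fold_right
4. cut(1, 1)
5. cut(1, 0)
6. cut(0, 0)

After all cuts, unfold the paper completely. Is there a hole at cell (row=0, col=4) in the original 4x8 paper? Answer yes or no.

Op 1 fold_up: fold axis h@2; visible region now rows[0,2) x cols[0,8) = 2x8
Op 2 fold_left: fold axis v@4; visible region now rows[0,2) x cols[0,4) = 2x4
Op 3 fold_right: fold axis v@2; visible region now rows[0,2) x cols[2,4) = 2x2
Op 4 cut(1, 1): punch at orig (1,3); cuts so far [(1, 3)]; region rows[0,2) x cols[2,4) = 2x2
Op 5 cut(1, 0): punch at orig (1,2); cuts so far [(1, 2), (1, 3)]; region rows[0,2) x cols[2,4) = 2x2
Op 6 cut(0, 0): punch at orig (0,2); cuts so far [(0, 2), (1, 2), (1, 3)]; region rows[0,2) x cols[2,4) = 2x2
Unfold 1 (reflect across v@2): 6 holes -> [(0, 1), (0, 2), (1, 0), (1, 1), (1, 2), (1, 3)]
Unfold 2 (reflect across v@4): 12 holes -> [(0, 1), (0, 2), (0, 5), (0, 6), (1, 0), (1, 1), (1, 2), (1, 3), (1, 4), (1, 5), (1, 6), (1, 7)]
Unfold 3 (reflect across h@2): 24 holes -> [(0, 1), (0, 2), (0, 5), (0, 6), (1, 0), (1, 1), (1, 2), (1, 3), (1, 4), (1, 5), (1, 6), (1, 7), (2, 0), (2, 1), (2, 2), (2, 3), (2, 4), (2, 5), (2, 6), (2, 7), (3, 1), (3, 2), (3, 5), (3, 6)]
Holes: [(0, 1), (0, 2), (0, 5), (0, 6), (1, 0), (1, 1), (1, 2), (1, 3), (1, 4), (1, 5), (1, 6), (1, 7), (2, 0), (2, 1), (2, 2), (2, 3), (2, 4), (2, 5), (2, 6), (2, 7), (3, 1), (3, 2), (3, 5), (3, 6)]

Answer: no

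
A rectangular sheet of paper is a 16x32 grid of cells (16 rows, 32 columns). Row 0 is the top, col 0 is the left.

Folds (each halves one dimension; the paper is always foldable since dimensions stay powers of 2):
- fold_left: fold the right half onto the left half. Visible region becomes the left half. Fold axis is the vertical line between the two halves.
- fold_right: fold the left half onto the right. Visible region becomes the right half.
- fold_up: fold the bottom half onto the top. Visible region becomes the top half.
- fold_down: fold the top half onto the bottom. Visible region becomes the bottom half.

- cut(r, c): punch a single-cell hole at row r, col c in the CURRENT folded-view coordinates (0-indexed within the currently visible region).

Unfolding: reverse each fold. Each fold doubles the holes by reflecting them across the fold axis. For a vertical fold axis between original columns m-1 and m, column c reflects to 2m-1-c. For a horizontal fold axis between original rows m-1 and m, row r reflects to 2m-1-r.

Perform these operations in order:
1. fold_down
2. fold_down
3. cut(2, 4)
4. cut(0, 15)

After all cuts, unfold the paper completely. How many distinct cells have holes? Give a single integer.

Op 1 fold_down: fold axis h@8; visible region now rows[8,16) x cols[0,32) = 8x32
Op 2 fold_down: fold axis h@12; visible region now rows[12,16) x cols[0,32) = 4x32
Op 3 cut(2, 4): punch at orig (14,4); cuts so far [(14, 4)]; region rows[12,16) x cols[0,32) = 4x32
Op 4 cut(0, 15): punch at orig (12,15); cuts so far [(12, 15), (14, 4)]; region rows[12,16) x cols[0,32) = 4x32
Unfold 1 (reflect across h@12): 4 holes -> [(9, 4), (11, 15), (12, 15), (14, 4)]
Unfold 2 (reflect across h@8): 8 holes -> [(1, 4), (3, 15), (4, 15), (6, 4), (9, 4), (11, 15), (12, 15), (14, 4)]

Answer: 8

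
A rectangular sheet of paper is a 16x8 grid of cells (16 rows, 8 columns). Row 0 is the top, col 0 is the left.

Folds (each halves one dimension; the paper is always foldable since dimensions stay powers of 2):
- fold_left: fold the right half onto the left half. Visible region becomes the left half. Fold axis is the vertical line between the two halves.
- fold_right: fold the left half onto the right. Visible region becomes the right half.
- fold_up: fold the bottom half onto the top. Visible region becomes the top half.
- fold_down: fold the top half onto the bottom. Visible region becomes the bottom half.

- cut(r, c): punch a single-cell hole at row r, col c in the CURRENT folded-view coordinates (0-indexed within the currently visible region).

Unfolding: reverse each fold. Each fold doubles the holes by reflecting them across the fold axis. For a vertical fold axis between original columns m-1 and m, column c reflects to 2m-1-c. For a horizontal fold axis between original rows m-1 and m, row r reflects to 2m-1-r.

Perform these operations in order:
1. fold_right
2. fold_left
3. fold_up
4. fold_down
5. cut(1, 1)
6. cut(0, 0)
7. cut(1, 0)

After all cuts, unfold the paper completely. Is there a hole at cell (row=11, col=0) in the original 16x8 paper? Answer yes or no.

Op 1 fold_right: fold axis v@4; visible region now rows[0,16) x cols[4,8) = 16x4
Op 2 fold_left: fold axis v@6; visible region now rows[0,16) x cols[4,6) = 16x2
Op 3 fold_up: fold axis h@8; visible region now rows[0,8) x cols[4,6) = 8x2
Op 4 fold_down: fold axis h@4; visible region now rows[4,8) x cols[4,6) = 4x2
Op 5 cut(1, 1): punch at orig (5,5); cuts so far [(5, 5)]; region rows[4,8) x cols[4,6) = 4x2
Op 6 cut(0, 0): punch at orig (4,4); cuts so far [(4, 4), (5, 5)]; region rows[4,8) x cols[4,6) = 4x2
Op 7 cut(1, 0): punch at orig (5,4); cuts so far [(4, 4), (5, 4), (5, 5)]; region rows[4,8) x cols[4,6) = 4x2
Unfold 1 (reflect across h@4): 6 holes -> [(2, 4), (2, 5), (3, 4), (4, 4), (5, 4), (5, 5)]
Unfold 2 (reflect across h@8): 12 holes -> [(2, 4), (2, 5), (3, 4), (4, 4), (5, 4), (5, 5), (10, 4), (10, 5), (11, 4), (12, 4), (13, 4), (13, 5)]
Unfold 3 (reflect across v@6): 24 holes -> [(2, 4), (2, 5), (2, 6), (2, 7), (3, 4), (3, 7), (4, 4), (4, 7), (5, 4), (5, 5), (5, 6), (5, 7), (10, 4), (10, 5), (10, 6), (10, 7), (11, 4), (11, 7), (12, 4), (12, 7), (13, 4), (13, 5), (13, 6), (13, 7)]
Unfold 4 (reflect across v@4): 48 holes -> [(2, 0), (2, 1), (2, 2), (2, 3), (2, 4), (2, 5), (2, 6), (2, 7), (3, 0), (3, 3), (3, 4), (3, 7), (4, 0), (4, 3), (4, 4), (4, 7), (5, 0), (5, 1), (5, 2), (5, 3), (5, 4), (5, 5), (5, 6), (5, 7), (10, 0), (10, 1), (10, 2), (10, 3), (10, 4), (10, 5), (10, 6), (10, 7), (11, 0), (11, 3), (11, 4), (11, 7), (12, 0), (12, 3), (12, 4), (12, 7), (13, 0), (13, 1), (13, 2), (13, 3), (13, 4), (13, 5), (13, 6), (13, 7)]
Holes: [(2, 0), (2, 1), (2, 2), (2, 3), (2, 4), (2, 5), (2, 6), (2, 7), (3, 0), (3, 3), (3, 4), (3, 7), (4, 0), (4, 3), (4, 4), (4, 7), (5, 0), (5, 1), (5, 2), (5, 3), (5, 4), (5, 5), (5, 6), (5, 7), (10, 0), (10, 1), (10, 2), (10, 3), (10, 4), (10, 5), (10, 6), (10, 7), (11, 0), (11, 3), (11, 4), (11, 7), (12, 0), (12, 3), (12, 4), (12, 7), (13, 0), (13, 1), (13, 2), (13, 3), (13, 4), (13, 5), (13, 6), (13, 7)]

Answer: yes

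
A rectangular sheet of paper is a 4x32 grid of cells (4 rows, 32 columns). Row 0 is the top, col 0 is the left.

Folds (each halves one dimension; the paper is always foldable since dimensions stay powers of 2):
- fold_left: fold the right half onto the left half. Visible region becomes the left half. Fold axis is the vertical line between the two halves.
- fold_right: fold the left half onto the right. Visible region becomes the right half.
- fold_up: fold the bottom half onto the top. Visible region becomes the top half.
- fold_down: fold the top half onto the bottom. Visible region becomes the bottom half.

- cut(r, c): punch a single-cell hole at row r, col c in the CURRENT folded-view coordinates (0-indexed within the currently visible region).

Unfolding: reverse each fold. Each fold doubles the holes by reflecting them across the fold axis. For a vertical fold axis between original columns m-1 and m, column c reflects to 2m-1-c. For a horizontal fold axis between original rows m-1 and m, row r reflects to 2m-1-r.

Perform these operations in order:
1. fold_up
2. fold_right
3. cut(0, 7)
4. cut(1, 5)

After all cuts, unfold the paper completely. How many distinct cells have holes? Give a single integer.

Answer: 8

Derivation:
Op 1 fold_up: fold axis h@2; visible region now rows[0,2) x cols[0,32) = 2x32
Op 2 fold_right: fold axis v@16; visible region now rows[0,2) x cols[16,32) = 2x16
Op 3 cut(0, 7): punch at orig (0,23); cuts so far [(0, 23)]; region rows[0,2) x cols[16,32) = 2x16
Op 4 cut(1, 5): punch at orig (1,21); cuts so far [(0, 23), (1, 21)]; region rows[0,2) x cols[16,32) = 2x16
Unfold 1 (reflect across v@16): 4 holes -> [(0, 8), (0, 23), (1, 10), (1, 21)]
Unfold 2 (reflect across h@2): 8 holes -> [(0, 8), (0, 23), (1, 10), (1, 21), (2, 10), (2, 21), (3, 8), (3, 23)]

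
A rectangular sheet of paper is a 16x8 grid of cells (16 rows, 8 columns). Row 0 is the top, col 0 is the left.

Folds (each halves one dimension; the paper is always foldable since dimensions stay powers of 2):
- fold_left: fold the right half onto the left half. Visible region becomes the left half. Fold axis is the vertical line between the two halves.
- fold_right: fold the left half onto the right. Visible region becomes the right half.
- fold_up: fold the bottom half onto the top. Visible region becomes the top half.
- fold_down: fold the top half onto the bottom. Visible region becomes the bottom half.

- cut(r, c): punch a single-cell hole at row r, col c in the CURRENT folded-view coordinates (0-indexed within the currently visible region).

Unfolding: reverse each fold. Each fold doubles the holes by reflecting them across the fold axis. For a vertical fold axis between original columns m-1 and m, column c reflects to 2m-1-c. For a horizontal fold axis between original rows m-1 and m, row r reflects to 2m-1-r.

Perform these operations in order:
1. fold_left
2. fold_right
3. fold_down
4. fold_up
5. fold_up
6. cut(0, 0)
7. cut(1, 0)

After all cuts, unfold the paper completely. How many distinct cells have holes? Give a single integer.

Op 1 fold_left: fold axis v@4; visible region now rows[0,16) x cols[0,4) = 16x4
Op 2 fold_right: fold axis v@2; visible region now rows[0,16) x cols[2,4) = 16x2
Op 3 fold_down: fold axis h@8; visible region now rows[8,16) x cols[2,4) = 8x2
Op 4 fold_up: fold axis h@12; visible region now rows[8,12) x cols[2,4) = 4x2
Op 5 fold_up: fold axis h@10; visible region now rows[8,10) x cols[2,4) = 2x2
Op 6 cut(0, 0): punch at orig (8,2); cuts so far [(8, 2)]; region rows[8,10) x cols[2,4) = 2x2
Op 7 cut(1, 0): punch at orig (9,2); cuts so far [(8, 2), (9, 2)]; region rows[8,10) x cols[2,4) = 2x2
Unfold 1 (reflect across h@10): 4 holes -> [(8, 2), (9, 2), (10, 2), (11, 2)]
Unfold 2 (reflect across h@12): 8 holes -> [(8, 2), (9, 2), (10, 2), (11, 2), (12, 2), (13, 2), (14, 2), (15, 2)]
Unfold 3 (reflect across h@8): 16 holes -> [(0, 2), (1, 2), (2, 2), (3, 2), (4, 2), (5, 2), (6, 2), (7, 2), (8, 2), (9, 2), (10, 2), (11, 2), (12, 2), (13, 2), (14, 2), (15, 2)]
Unfold 4 (reflect across v@2): 32 holes -> [(0, 1), (0, 2), (1, 1), (1, 2), (2, 1), (2, 2), (3, 1), (3, 2), (4, 1), (4, 2), (5, 1), (5, 2), (6, 1), (6, 2), (7, 1), (7, 2), (8, 1), (8, 2), (9, 1), (9, 2), (10, 1), (10, 2), (11, 1), (11, 2), (12, 1), (12, 2), (13, 1), (13, 2), (14, 1), (14, 2), (15, 1), (15, 2)]
Unfold 5 (reflect across v@4): 64 holes -> [(0, 1), (0, 2), (0, 5), (0, 6), (1, 1), (1, 2), (1, 5), (1, 6), (2, 1), (2, 2), (2, 5), (2, 6), (3, 1), (3, 2), (3, 5), (3, 6), (4, 1), (4, 2), (4, 5), (4, 6), (5, 1), (5, 2), (5, 5), (5, 6), (6, 1), (6, 2), (6, 5), (6, 6), (7, 1), (7, 2), (7, 5), (7, 6), (8, 1), (8, 2), (8, 5), (8, 6), (9, 1), (9, 2), (9, 5), (9, 6), (10, 1), (10, 2), (10, 5), (10, 6), (11, 1), (11, 2), (11, 5), (11, 6), (12, 1), (12, 2), (12, 5), (12, 6), (13, 1), (13, 2), (13, 5), (13, 6), (14, 1), (14, 2), (14, 5), (14, 6), (15, 1), (15, 2), (15, 5), (15, 6)]

Answer: 64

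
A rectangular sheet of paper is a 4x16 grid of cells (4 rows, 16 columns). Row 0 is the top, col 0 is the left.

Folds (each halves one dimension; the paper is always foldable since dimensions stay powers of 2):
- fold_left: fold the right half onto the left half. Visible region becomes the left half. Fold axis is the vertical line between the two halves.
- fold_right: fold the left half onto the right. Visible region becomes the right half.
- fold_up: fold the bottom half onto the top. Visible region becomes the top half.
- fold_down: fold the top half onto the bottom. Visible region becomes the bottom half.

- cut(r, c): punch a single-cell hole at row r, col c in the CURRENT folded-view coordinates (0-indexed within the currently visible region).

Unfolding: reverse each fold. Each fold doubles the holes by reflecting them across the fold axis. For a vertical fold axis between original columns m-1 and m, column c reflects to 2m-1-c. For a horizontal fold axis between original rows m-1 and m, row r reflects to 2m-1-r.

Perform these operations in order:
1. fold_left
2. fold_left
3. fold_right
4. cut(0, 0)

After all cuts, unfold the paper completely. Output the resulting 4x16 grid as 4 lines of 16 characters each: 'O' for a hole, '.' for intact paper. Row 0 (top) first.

Answer: .OO..OO..OO..OO.
................
................
................

Derivation:
Op 1 fold_left: fold axis v@8; visible region now rows[0,4) x cols[0,8) = 4x8
Op 2 fold_left: fold axis v@4; visible region now rows[0,4) x cols[0,4) = 4x4
Op 3 fold_right: fold axis v@2; visible region now rows[0,4) x cols[2,4) = 4x2
Op 4 cut(0, 0): punch at orig (0,2); cuts so far [(0, 2)]; region rows[0,4) x cols[2,4) = 4x2
Unfold 1 (reflect across v@2): 2 holes -> [(0, 1), (0, 2)]
Unfold 2 (reflect across v@4): 4 holes -> [(0, 1), (0, 2), (0, 5), (0, 6)]
Unfold 3 (reflect across v@8): 8 holes -> [(0, 1), (0, 2), (0, 5), (0, 6), (0, 9), (0, 10), (0, 13), (0, 14)]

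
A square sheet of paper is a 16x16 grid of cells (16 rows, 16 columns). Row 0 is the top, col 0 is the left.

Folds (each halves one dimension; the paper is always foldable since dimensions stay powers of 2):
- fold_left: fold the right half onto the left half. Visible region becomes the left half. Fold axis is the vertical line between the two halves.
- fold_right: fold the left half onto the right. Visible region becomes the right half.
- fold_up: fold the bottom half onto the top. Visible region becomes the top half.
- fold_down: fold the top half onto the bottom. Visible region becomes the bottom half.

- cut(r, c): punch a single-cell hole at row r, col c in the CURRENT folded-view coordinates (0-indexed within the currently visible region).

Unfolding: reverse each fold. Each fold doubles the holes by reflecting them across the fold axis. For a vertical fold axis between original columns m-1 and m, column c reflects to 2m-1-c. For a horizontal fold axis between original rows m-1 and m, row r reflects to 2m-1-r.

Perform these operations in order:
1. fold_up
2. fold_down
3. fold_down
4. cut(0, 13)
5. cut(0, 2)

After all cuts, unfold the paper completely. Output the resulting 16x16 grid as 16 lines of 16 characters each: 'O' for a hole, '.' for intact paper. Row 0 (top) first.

Answer: ................
..O..........O..
..O..........O..
................
................
..O..........O..
..O..........O..
................
................
..O..........O..
..O..........O..
................
................
..O..........O..
..O..........O..
................

Derivation:
Op 1 fold_up: fold axis h@8; visible region now rows[0,8) x cols[0,16) = 8x16
Op 2 fold_down: fold axis h@4; visible region now rows[4,8) x cols[0,16) = 4x16
Op 3 fold_down: fold axis h@6; visible region now rows[6,8) x cols[0,16) = 2x16
Op 4 cut(0, 13): punch at orig (6,13); cuts so far [(6, 13)]; region rows[6,8) x cols[0,16) = 2x16
Op 5 cut(0, 2): punch at orig (6,2); cuts so far [(6, 2), (6, 13)]; region rows[6,8) x cols[0,16) = 2x16
Unfold 1 (reflect across h@6): 4 holes -> [(5, 2), (5, 13), (6, 2), (6, 13)]
Unfold 2 (reflect across h@4): 8 holes -> [(1, 2), (1, 13), (2, 2), (2, 13), (5, 2), (5, 13), (6, 2), (6, 13)]
Unfold 3 (reflect across h@8): 16 holes -> [(1, 2), (1, 13), (2, 2), (2, 13), (5, 2), (5, 13), (6, 2), (6, 13), (9, 2), (9, 13), (10, 2), (10, 13), (13, 2), (13, 13), (14, 2), (14, 13)]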